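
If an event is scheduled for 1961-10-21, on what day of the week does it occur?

Saturday

Doomsday rule: the anchor day for the 1900s is Wednesday. For year 61: 61÷12 = 5 r 1, and 1÷4 = 0, so 5+1+0 = 6.
Wednesday + 6 ≡ Tuesday — that's 1961's doomsday.
In October the doomsday date is Oct 10.
Oct 21 is 11 days after Oct 10; 11 mod 7 = 4, so Tuesday + 4 = Saturday.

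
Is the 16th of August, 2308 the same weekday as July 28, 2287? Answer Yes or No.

No

From Jul 28, 2287 to Aug 16, 2308 is 7689 days.
7689 mod 7 = 3, so they are different weekdays.
(Jul 28, 2287 is a Thursday; Aug 16, 2308 is a Sunday.)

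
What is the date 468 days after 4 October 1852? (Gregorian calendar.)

+365 (one year) → Oct 4, 1853 (103 left).
Oct has 31 days: +28 → Nov 1, 1853 (75 left).
Nov has 30 days: +30 → Dec 1, 1853 (45 left).
Dec has 31 days: +31 → Jan 1, 1854 (14 left).
+14 → Jan 15, 1854.

January 15, 1854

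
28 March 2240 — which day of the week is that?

Doomsday rule: the anchor day for the 2200s is Friday. For year 40: 40÷12 = 3 r 4, and 4÷4 = 1, so 3+4+1 = 8.
Friday + 8 ≡ Saturday — that's 2240's doomsday.
In March the doomsday date is Mar 14.
Mar 28 is 14 days after Mar 14; 14 mod 7 = 0, so Saturday + 0 = Saturday.

Saturday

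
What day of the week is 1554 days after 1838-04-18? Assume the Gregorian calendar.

Wednesday

Apr 18, 1838 is a Wednesday.
1554 mod 7 = 0, so 1554 days after a Wednesday is Wednesday + 0 = Wednesday.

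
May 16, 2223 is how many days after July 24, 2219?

1392

Jul 24, 2219 → Jul 24, 2220: 366 days (Feb 29, 2220 is in that span).
Jul 24, 2220 → Jul 24, 2221: 365 days.
Jul 24, 2221 → Jul 24, 2222: 365 days.
Jul 24, 2222 → Aug 24, 2222: 31 days (July has 31).
Aug 24, 2222 → Sep 24, 2222: 31 days (August has 31).
Sep 24, 2222 → Oct 24, 2222: 30 days (September has 30).
Oct 24, 2222 → Nov 24, 2222: 31 days (October has 31).
Nov 24, 2222 → Dec 24, 2222: 30 days (November has 30).
Dec 24, 2222 → Jan 24, 2223: 31 days (December has 31).
Jan 24, 2223 → Feb 24, 2223: 31 days (January has 31).
Feb 24, 2223 → Mar 24, 2223: 28 days (February has 28).
Mar 24, 2223 → Apr 24, 2223: 31 days (March has 31).
Apr 24, 2223 → May 16, 2223: 22 days.
Total: 1392 days.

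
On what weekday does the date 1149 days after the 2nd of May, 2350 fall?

Wednesday

May 2, 2350 is a Tuesday.
1149 mod 7 = 1, so 1149 days after a Tuesday is Tuesday + 1 = Wednesday.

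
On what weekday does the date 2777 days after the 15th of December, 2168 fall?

Tuesday

Dec 15, 2168 is a Thursday.
2777 mod 7 = 5, so 2777 days after a Thursday is Thursday + 5 = Tuesday.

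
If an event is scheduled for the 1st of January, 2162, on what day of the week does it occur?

Doomsday rule: the anchor day for the 2100s is Sunday. For year 62: 62÷12 = 5 r 2, and 2÷4 = 0, so 5+2+0 = 7.
Sunday + 7 ≡ Sunday — that's 2162's doomsday.
In January the doomsday date is Jan 3 (2162 is not a leap year).
Jan 1 is 2 days before Jan 3; 2 mod 7 = 2, so Sunday − 2 = Friday.

Friday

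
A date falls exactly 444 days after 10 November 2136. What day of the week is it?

Tuesday

Nov 10, 2136 is a Saturday.
444 mod 7 = 3, so 444 days after a Saturday is Saturday + 3 = Tuesday.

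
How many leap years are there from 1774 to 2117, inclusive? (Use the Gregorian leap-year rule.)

83

Multiples of 4 in [1774,2117]: 86.
Of those, multiples of 100: 4 (not leap unless ÷400).
Multiples of 400: 1.
Leap years = 86 − 4 + 1 = 83.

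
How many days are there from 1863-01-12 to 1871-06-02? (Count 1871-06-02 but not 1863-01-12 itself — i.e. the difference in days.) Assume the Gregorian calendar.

3063

Jan 12, 1863 → Jan 12, 1864: 365 days.
Jan 12, 1864 → Jan 12, 1865: 366 days (Feb 29, 1864 is in that span).
Jan 12, 1865 → Jan 12, 1866: 365 days.
Jan 12, 1866 → Jan 12, 1867: 365 days.
Jan 12, 1867 → Jan 12, 1868: 365 days.
Jan 12, 1868 → Jan 12, 1869: 366 days (Feb 29, 1868 is in that span).
Jan 12, 1869 → Jan 12, 1870: 365 days.
Jan 12, 1870 → Jan 12, 1871: 365 days.
Jan 12, 1871 → Feb 12, 1871: 31 days (January has 31).
Feb 12, 1871 → Mar 12, 1871: 28 days (February has 28).
Mar 12, 1871 → Apr 12, 1871: 31 days (March has 31).
Apr 12, 1871 → May 12, 1871: 30 days (April has 30).
May 12, 1871 → Jun 2, 1871: 21 days.
Total: 3063 days.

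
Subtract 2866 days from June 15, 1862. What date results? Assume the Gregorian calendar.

August 10, 1854

−365 (one year) → Jun 15, 1861 (2501 left).
−365 (one year) → Jun 15, 1860 (2136 left).
−366 (one year; includes Feb 29, 1860) → Jun 15, 1859 (1770 left).
−365 (one year) → Jun 15, 1858 (1405 left).
−365 (one year) → Jun 15, 1857 (1040 left).
−365 (one year) → Jun 15, 1856 (675 left).
−366 (one year; includes Feb 29, 1856) → Jun 15, 1855 (309 left).
−15 → May 31, 1855 (end of May, 31 days; 294 left).
−31 → Apr 30, 1855 (end of Apr, 30 days; 263 left).
−30 → Mar 31, 1855 (end of Mar, 31 days; 233 left).
−31 → Feb 28, 1855 (end of Feb, 28 days; 202 left).
−28 → Jan 31, 1855 (end of Jan, 31 days; 174 left).
−31 → Dec 31, 1854 (end of Dec, 31 days; 143 left).
−31 → Nov 30, 1854 (end of Nov, 30 days; 112 left).
−30 → Oct 31, 1854 (end of Oct, 31 days; 82 left).
−31 → Sep 30, 1854 (end of Sep, 30 days; 51 left).
−30 → Aug 31, 1854 (end of Aug, 31 days; 21 left).
−21 → Aug 10, 1854.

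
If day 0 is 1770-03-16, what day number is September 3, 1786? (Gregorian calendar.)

6015

Mar 16, 1770 → Mar 16, 1771: 365 days.
Mar 16, 1771 → Mar 16, 1772: 366 days (Feb 29, 1772 is in that span).
Mar 16, 1772 → Mar 16, 1773: 365 days.
Mar 16, 1773 → Mar 16, 1774: 365 days.
Mar 16, 1774 → Mar 16, 1775: 365 days.
Mar 16, 1775 → Mar 16, 1776: 366 days (Feb 29, 1776 is in that span).
Mar 16, 1776 → Mar 16, 1777: 365 days.
Mar 16, 1777 → Mar 16, 1778: 365 days.
Mar 16, 1778 → Mar 16, 1779: 365 days.
Mar 16, 1779 → Mar 16, 1780: 366 days (Feb 29, 1780 is in that span).
Mar 16, 1780 → Mar 16, 1781: 365 days.
Mar 16, 1781 → Mar 16, 1782: 365 days.
Mar 16, 1782 → Mar 16, 1783: 365 days.
Mar 16, 1783 → Mar 16, 1784: 366 days (Feb 29, 1784 is in that span).
Mar 16, 1784 → Mar 16, 1785: 365 days.
Mar 16, 1785 → Mar 16, 1786: 365 days.
Mar 16, 1786 → Apr 16, 1786: 31 days (March has 31).
Apr 16, 1786 → May 16, 1786: 30 days (April has 30).
May 16, 1786 → Jun 16, 1786: 31 days (May has 31).
Jun 16, 1786 → Jul 16, 1786: 30 days (June has 30).
Jul 16, 1786 → Aug 16, 1786: 31 days (July has 31).
Aug 16, 1786 → Sep 3, 1786: 18 days.
Total: 6015 days.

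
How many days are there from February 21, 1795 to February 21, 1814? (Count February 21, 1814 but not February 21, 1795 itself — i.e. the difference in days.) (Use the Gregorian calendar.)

Feb 21, 1795 → Feb 21, 1796: 365 days.
Feb 21, 1796 → Feb 21, 1797: 366 days (Feb 29, 1796 is in that span).
Feb 21, 1797 → Feb 21, 1798: 365 days.
Feb 21, 1798 → Feb 21, 1799: 365 days.
Feb 21, 1799 → Feb 21, 1800: 365 days.
Feb 21, 1800 → Feb 21, 1801: 365 days.
Feb 21, 1801 → Feb 21, 1802: 365 days.
Feb 21, 1802 → Feb 21, 1803: 365 days.
Feb 21, 1803 → Feb 21, 1804: 365 days.
Feb 21, 1804 → Feb 21, 1805: 366 days (Feb 29, 1804 is in that span).
Feb 21, 1805 → Feb 21, 1806: 365 days.
Feb 21, 1806 → Feb 21, 1807: 365 days.
Feb 21, 1807 → Feb 21, 1808: 365 days.
Feb 21, 1808 → Feb 21, 1809: 366 days (Feb 29, 1808 is in that span).
Feb 21, 1809 → Feb 21, 1810: 365 days.
Feb 21, 1810 → Feb 21, 1811: 365 days.
Feb 21, 1811 → Feb 21, 1812: 365 days.
Feb 21, 1812 → Feb 21, 1813: 366 days (Feb 29, 1812 is in that span).
Feb 21, 1813 → Mar 21, 1813: 28 days (February has 28).
Mar 21, 1813 → Apr 21, 1813: 31 days (March has 31).
Apr 21, 1813 → May 21, 1813: 30 days (April has 30).
May 21, 1813 → Jun 21, 1813: 31 days (May has 31).
Jun 21, 1813 → Jul 21, 1813: 30 days (June has 30).
Jul 21, 1813 → Aug 21, 1813: 31 days (July has 31).
Aug 21, 1813 → Sep 21, 1813: 31 days (August has 31).
Sep 21, 1813 → Oct 21, 1813: 30 days (September has 30).
Oct 21, 1813 → Nov 21, 1813: 31 days (October has 31).
Nov 21, 1813 → Dec 21, 1813: 30 days (November has 30).
Dec 21, 1813 → Jan 21, 1814: 31 days (December has 31).
Jan 21, 1814 → Feb 21, 1814: 31 days.
Total: 6939 days.

6939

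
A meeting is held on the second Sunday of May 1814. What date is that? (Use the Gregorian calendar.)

May 1, 1814 is a Sunday.
The first Sunday is therefore May 1 (same day).
The second Sunday is 1 + 1×7 = May 8.

May 8, 1814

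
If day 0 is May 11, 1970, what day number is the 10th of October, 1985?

5631

May 11, 1970 → May 11, 1971: 365 days.
May 11, 1971 → May 11, 1972: 366 days (Feb 29, 1972 is in that span).
May 11, 1972 → May 11, 1973: 365 days.
May 11, 1973 → May 11, 1974: 365 days.
May 11, 1974 → May 11, 1975: 365 days.
May 11, 1975 → May 11, 1976: 366 days (Feb 29, 1976 is in that span).
May 11, 1976 → May 11, 1977: 365 days.
May 11, 1977 → May 11, 1978: 365 days.
May 11, 1978 → May 11, 1979: 365 days.
May 11, 1979 → May 11, 1980: 366 days (Feb 29, 1980 is in that span).
May 11, 1980 → May 11, 1981: 365 days.
May 11, 1981 → May 11, 1982: 365 days.
May 11, 1982 → May 11, 1983: 365 days.
May 11, 1983 → May 11, 1984: 366 days (Feb 29, 1984 is in that span).
May 11, 1984 → May 11, 1985: 365 days.
May 11, 1985 → Jun 11, 1985: 31 days (May has 31).
Jun 11, 1985 → Jul 11, 1985: 30 days (June has 30).
Jul 11, 1985 → Aug 11, 1985: 31 days (July has 31).
Aug 11, 1985 → Sep 11, 1985: 31 days (August has 31).
Sep 11, 1985 → Oct 10, 1985: 29 days.
Total: 5631 days.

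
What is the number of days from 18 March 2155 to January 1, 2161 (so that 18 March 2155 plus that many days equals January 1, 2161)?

2116

Mar 18, 2155 → Mar 18, 2156: 366 days (Feb 29, 2156 is in that span).
Mar 18, 2156 → Mar 18, 2157: 365 days.
Mar 18, 2157 → Mar 18, 2158: 365 days.
Mar 18, 2158 → Mar 18, 2159: 365 days.
Mar 18, 2159 → Mar 18, 2160: 366 days (Feb 29, 2160 is in that span).
Mar 18, 2160 → Apr 18, 2160: 31 days (March has 31).
Apr 18, 2160 → May 18, 2160: 30 days (April has 30).
May 18, 2160 → Jun 18, 2160: 31 days (May has 31).
Jun 18, 2160 → Jul 18, 2160: 30 days (June has 30).
Jul 18, 2160 → Aug 18, 2160: 31 days (July has 31).
Aug 18, 2160 → Sep 18, 2160: 31 days (August has 31).
Sep 18, 2160 → Oct 18, 2160: 30 days (September has 30).
Oct 18, 2160 → Nov 18, 2160: 31 days (October has 31).
Nov 18, 2160 → Dec 18, 2160: 30 days (November has 30).
Dec 18, 2160 → Jan 1, 2161: 14 days.
Total: 2116 days.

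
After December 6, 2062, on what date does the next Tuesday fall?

Dec 6, 2062 is a Wednesday.
From Wednesday to the next Tuesday is 6 days.
Dec 6, 2062 + 6 = Dec 12, 2062.

December 12, 2062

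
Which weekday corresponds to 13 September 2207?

Sunday

Doomsday rule: the anchor day for the 2200s is Friday. For year 07: 7÷12 = 0 r 7, and 7÷4 = 1, so 0+7+1 = 8.
Friday + 8 ≡ Saturday — that's 2207's doomsday.
In September the doomsday date is Sep 5.
Sep 13 is 8 days after Sep 5; 8 mod 7 = 1, so Saturday + 1 = Sunday.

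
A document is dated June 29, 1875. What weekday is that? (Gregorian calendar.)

Doomsday rule: the anchor day for the 1800s is Friday. For year 75: 75÷12 = 6 r 3, and 3÷4 = 0, so 6+3+0 = 9.
Friday + 9 ≡ Sunday — that's 1875's doomsday.
In June the doomsday date is Jun 6.
Jun 29 is 23 days after Jun 6; 23 mod 7 = 2, so Sunday + 2 = Tuesday.

Tuesday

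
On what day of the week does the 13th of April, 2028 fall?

January 1, 2028 is a Saturday.
Jan 1, 2028 → Feb 1, 2028: 31 days (January has 31).
Feb 1, 2028 → Mar 1, 2028: 29 days (February has 29).
Mar 1, 2028 → Apr 1, 2028: 31 days (March has 31).
Apr 1, 2028 → Apr 13, 2028: 12 days.
Total: 103 days.
103 mod 7 = 5, so Saturday + 5 = Thursday.

Thursday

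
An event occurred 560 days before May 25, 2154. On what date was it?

−365 (one year) → May 25, 2153 (195 left).
−25 → Apr 30, 2153 (end of Apr, 30 days; 170 left).
−30 → Mar 31, 2153 (end of Mar, 31 days; 140 left).
−31 → Feb 28, 2153 (end of Feb, 28 days; 109 left).
−28 → Jan 31, 2153 (end of Jan, 31 days; 81 left).
−31 → Dec 31, 2152 (end of Dec, 31 days; 50 left).
−31 → Nov 30, 2152 (end of Nov, 30 days; 19 left).
−19 → Nov 11, 2152.

November 11, 2152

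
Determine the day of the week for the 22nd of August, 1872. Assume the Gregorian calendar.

January 1, 1872 is a Monday.
Jan 1, 1872 → Feb 1, 1872: 31 days (January has 31).
Feb 1, 1872 → Mar 1, 1872: 29 days (February has 29).
Mar 1, 1872 → Apr 1, 1872: 31 days (March has 31).
Apr 1, 1872 → May 1, 1872: 30 days (April has 30).
May 1, 1872 → Jun 1, 1872: 31 days (May has 31).
Jun 1, 1872 → Jul 1, 1872: 30 days (June has 30).
Jul 1, 1872 → Aug 1, 1872: 31 days (July has 31).
Aug 1, 1872 → Aug 22, 1872: 21 days.
Total: 234 days.
234 mod 7 = 3, so Monday + 3 = Thursday.

Thursday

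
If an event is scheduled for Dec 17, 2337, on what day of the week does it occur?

Friday

Doomsday rule: the anchor day for the 2300s is Wednesday. For year 37: 37÷12 = 3 r 1, and 1÷4 = 0, so 3+1+0 = 4.
Wednesday + 4 ≡ Sunday — that's 2337's doomsday.
In December the doomsday date is Dec 12.
Dec 17 is 5 days after Dec 12; 5 mod 7 = 5, so Sunday + 5 = Friday.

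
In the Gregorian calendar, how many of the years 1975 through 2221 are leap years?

60

Multiples of 4 in [1975,2221]: 62.
Of those, multiples of 100: 3 (not leap unless ÷400).
Multiples of 400: 1.
Leap years = 62 − 3 + 1 = 60.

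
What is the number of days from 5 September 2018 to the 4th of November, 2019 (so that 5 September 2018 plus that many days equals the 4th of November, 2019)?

425

Sep 5, 2018 → Sep 5, 2019: 365 days.
Sep 5, 2019 → Oct 5, 2019: 30 days (September has 30).
Oct 5, 2019 → Nov 4, 2019: 30 days.
Total: 425 days.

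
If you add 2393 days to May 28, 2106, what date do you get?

+365 (one year) → May 28, 2107 (2028 left).
+366 (one year; includes Feb 29, 2108) → May 28, 2108 (1662 left).
+365 (one year) → May 28, 2109 (1297 left).
+365 (one year) → May 28, 2110 (932 left).
+365 (one year) → May 28, 2111 (567 left).
+366 (one year; includes Feb 29, 2112) → May 28, 2112 (201 left).
May has 31 days: +4 → Jun 1, 2112 (197 left).
Jun has 30 days: +30 → Jul 1, 2112 (167 left).
Jul has 31 days: +31 → Aug 1, 2112 (136 left).
Aug has 31 days: +31 → Sep 1, 2112 (105 left).
Sep has 30 days: +30 → Oct 1, 2112 (75 left).
Oct has 31 days: +31 → Nov 1, 2112 (44 left).
Nov has 30 days: +30 → Dec 1, 2112 (14 left).
+14 → Dec 15, 2112.

December 15, 2112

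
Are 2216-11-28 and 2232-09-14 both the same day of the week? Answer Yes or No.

No

From Nov 28, 2216 to Sep 14, 2232 is 5769 days.
5769 mod 7 = 1, so they are different weekdays.
(Nov 28, 2216 is a Thursday; Sep 14, 2232 is a Friday.)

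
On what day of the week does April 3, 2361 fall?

Monday

Doomsday rule: the anchor day for the 2300s is Wednesday. For year 61: 61÷12 = 5 r 1, and 1÷4 = 0, so 5+1+0 = 6.
Wednesday + 6 ≡ Tuesday — that's 2361's doomsday.
In April the doomsday date is Apr 4.
Apr 3 is 1 day before Apr 4; 1 mod 7 = 1, so Tuesday − 1 = Monday.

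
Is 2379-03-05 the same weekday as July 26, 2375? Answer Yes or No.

No

From Jul 26, 2375 to Mar 5, 2379 is 1318 days.
1318 mod 7 = 2, so they are different weekdays.
(Jul 26, 2375 is a Saturday; Mar 5, 2379 is a Monday.)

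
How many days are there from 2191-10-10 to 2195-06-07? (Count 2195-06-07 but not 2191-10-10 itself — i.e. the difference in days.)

1336

Oct 10, 2191 → Oct 10, 2192: 366 days (Feb 29, 2192 is in that span).
Oct 10, 2192 → Oct 10, 2193: 365 days.
Oct 10, 2193 → Oct 10, 2194: 365 days.
Oct 10, 2194 → Nov 10, 2194: 31 days (October has 31).
Nov 10, 2194 → Dec 10, 2194: 30 days (November has 30).
Dec 10, 2194 → Jan 10, 2195: 31 days (December has 31).
Jan 10, 2195 → Feb 10, 2195: 31 days (January has 31).
Feb 10, 2195 → Mar 10, 2195: 28 days (February has 28).
Mar 10, 2195 → Apr 10, 2195: 31 days (March has 31).
Apr 10, 2195 → May 10, 2195: 30 days (April has 30).
May 10, 2195 → Jun 7, 2195: 28 days.
Total: 1336 days.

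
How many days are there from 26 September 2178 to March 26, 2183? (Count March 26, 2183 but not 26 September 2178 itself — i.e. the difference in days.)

1642

Sep 26, 2178 → Sep 26, 2179: 365 days.
Sep 26, 2179 → Sep 26, 2180: 366 days (Feb 29, 2180 is in that span).
Sep 26, 2180 → Sep 26, 2181: 365 days.
Sep 26, 2181 → Sep 26, 2182: 365 days.
Sep 26, 2182 → Oct 26, 2182: 30 days (September has 30).
Oct 26, 2182 → Nov 26, 2182: 31 days (October has 31).
Nov 26, 2182 → Dec 26, 2182: 30 days (November has 30).
Dec 26, 2182 → Jan 26, 2183: 31 days (December has 31).
Jan 26, 2183 → Feb 26, 2183: 31 days (January has 31).
Feb 26, 2183 → Mar 26, 2183: 28 days.
Total: 1642 days.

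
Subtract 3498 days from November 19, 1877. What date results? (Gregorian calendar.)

−365 (one year) → Nov 19, 1876 (3133 left).
−366 (one year; includes Feb 29, 1876) → Nov 19, 1875 (2767 left).
−365 (one year) → Nov 19, 1874 (2402 left).
−365 (one year) → Nov 19, 1873 (2037 left).
−365 (one year) → Nov 19, 1872 (1672 left).
−366 (one year; includes Feb 29, 1872) → Nov 19, 1871 (1306 left).
−365 (one year) → Nov 19, 1870 (941 left).
−365 (one year) → Nov 19, 1869 (576 left).
−365 (one year) → Nov 19, 1868 (211 left).
−19 → Oct 31, 1868 (end of Oct, 31 days; 192 left).
−31 → Sep 30, 1868 (end of Sep, 30 days; 161 left).
−30 → Aug 31, 1868 (end of Aug, 31 days; 131 left).
−31 → Jul 31, 1868 (end of Jul, 31 days; 100 left).
−31 → Jun 30, 1868 (end of Jun, 30 days; 69 left).
−30 → May 31, 1868 (end of May, 31 days; 39 left).
−31 → Apr 30, 1868 (end of Apr, 30 days; 8 left).
−8 → Apr 22, 1868.

April 22, 1868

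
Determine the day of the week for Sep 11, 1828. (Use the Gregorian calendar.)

Thursday

Doomsday rule: the anchor day for the 1800s is Friday. For year 28: 28÷12 = 2 r 4, and 4÷4 = 1, so 2+4+1 = 7.
Friday + 7 ≡ Friday — that's 1828's doomsday.
In September the doomsday date is Sep 5.
Sep 11 is 6 days after Sep 5; 6 mod 7 = 6, so Friday + 6 = Thursday.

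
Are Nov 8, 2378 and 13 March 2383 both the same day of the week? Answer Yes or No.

No

From Nov 8, 2378 to Mar 13, 2383 is 1586 days.
1586 mod 7 = 4, so they are different weekdays.
(Nov 8, 2378 is a Wednesday; Mar 13, 2383 is a Sunday.)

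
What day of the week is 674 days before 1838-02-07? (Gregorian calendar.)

Feb 7, 1838 is a Wednesday.
674 mod 7 = 2, so 674 days before a Wednesday is Wednesday − 2 = Monday.

Monday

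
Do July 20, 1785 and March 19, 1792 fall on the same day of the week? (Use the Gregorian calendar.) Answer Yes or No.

From Jul 20, 1785 to Mar 19, 1792 is 2434 days.
2434 mod 7 = 5, so they are different weekdays.
(Jul 20, 1785 is a Wednesday; Mar 19, 1792 is a Monday.)

No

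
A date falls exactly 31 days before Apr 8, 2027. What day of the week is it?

Apr 8, 2027 is a Thursday.
31 mod 7 = 3, so 31 days before a Thursday is Thursday − 3 = Monday.

Monday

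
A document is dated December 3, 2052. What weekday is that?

Tuesday

Doomsday rule: the anchor day for the 2000s is Tuesday. For year 52: 52÷12 = 4 r 4, and 4÷4 = 1, so 4+4+1 = 9.
Tuesday + 9 ≡ Thursday — that's 2052's doomsday.
In December the doomsday date is Dec 12.
Dec 3 is 9 days before Dec 12; 9 mod 7 = 2, so Thursday − 2 = Tuesday.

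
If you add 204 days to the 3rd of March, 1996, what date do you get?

September 23, 1996

Mar has 31 days: +29 → Apr 1, 1996 (175 left).
Apr has 30 days: +30 → May 1, 1996 (145 left).
May has 31 days: +31 → Jun 1, 1996 (114 left).
Jun has 30 days: +30 → Jul 1, 1996 (84 left).
Jul has 31 days: +31 → Aug 1, 1996 (53 left).
Aug has 31 days: +31 → Sep 1, 1996 (22 left).
+22 → Sep 23, 1996.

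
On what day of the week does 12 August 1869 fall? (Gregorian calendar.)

Thursday

Doomsday rule: the anchor day for the 1800s is Friday. For year 69: 69÷12 = 5 r 9, and 9÷4 = 2, so 5+9+2 = 16.
Friday + 16 ≡ Sunday — that's 1869's doomsday.
In August the doomsday date is Aug 8.
Aug 12 is 4 days after Aug 8; 4 mod 7 = 4, so Sunday + 4 = Thursday.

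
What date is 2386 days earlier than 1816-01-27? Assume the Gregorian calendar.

July 16, 1809

−365 (one year) → Jan 27, 1815 (2021 left).
−365 (one year) → Jan 27, 1814 (1656 left).
−365 (one year) → Jan 27, 1813 (1291 left).
−366 (one year; includes Feb 29, 1812) → Jan 27, 1812 (925 left).
−365 (one year) → Jan 27, 1811 (560 left).
−365 (one year) → Jan 27, 1810 (195 left).
−27 → Dec 31, 1809 (end of Dec, 31 days; 168 left).
−31 → Nov 30, 1809 (end of Nov, 30 days; 137 left).
−30 → Oct 31, 1809 (end of Oct, 31 days; 107 left).
−31 → Sep 30, 1809 (end of Sep, 30 days; 76 left).
−30 → Aug 31, 1809 (end of Aug, 31 days; 46 left).
−31 → Jul 31, 1809 (end of Jul, 31 days; 15 left).
−15 → Jul 16, 1809.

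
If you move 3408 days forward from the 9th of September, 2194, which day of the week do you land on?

First find the weekday of Sep 9, 2194. Doomsday rule: the anchor day for the 2100s is Sunday. For year 94: 94÷12 = 7 r 10, and 10÷4 = 2, so 7+10+2 = 19.
Sunday + 19 ≡ Friday — that's 2194's doomsday.
In September the doomsday date is Sep 5.
Sep 9 is 4 days after Sep 5; 4 mod 7 = 4, so Friday + 4 = Tuesday.
3408 mod 7 = 6, so 3408 days after a Tuesday is Tuesday + 6 = Monday.

Monday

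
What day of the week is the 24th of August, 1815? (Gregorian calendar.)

Thursday

Doomsday rule: the anchor day for the 1800s is Friday. For year 15: 15÷12 = 1 r 3, and 3÷4 = 0, so 1+3+0 = 4.
Friday + 4 ≡ Tuesday — that's 1815's doomsday.
In August the doomsday date is Aug 8.
Aug 24 is 16 days after Aug 8; 16 mod 7 = 2, so Tuesday + 2 = Thursday.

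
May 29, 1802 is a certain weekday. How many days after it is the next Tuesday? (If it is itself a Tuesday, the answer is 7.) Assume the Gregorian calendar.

May 29, 1802 is a Saturday.
From Saturday to the next Tuesday is 3 days.

3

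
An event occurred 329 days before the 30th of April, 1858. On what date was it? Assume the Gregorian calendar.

−30 → Mar 31, 1858 (end of Mar, 31 days; 299 left).
−31 → Feb 28, 1858 (end of Feb, 28 days; 268 left).
−28 → Jan 31, 1858 (end of Jan, 31 days; 240 left).
−31 → Dec 31, 1857 (end of Dec, 31 days; 209 left).
−31 → Nov 30, 1857 (end of Nov, 30 days; 178 left).
−30 → Oct 31, 1857 (end of Oct, 31 days; 148 left).
−31 → Sep 30, 1857 (end of Sep, 30 days; 117 left).
−30 → Aug 31, 1857 (end of Aug, 31 days; 87 left).
−31 → Jul 31, 1857 (end of Jul, 31 days; 56 left).
−31 → Jun 30, 1857 (end of Jun, 30 days; 25 left).
−25 → Jun 5, 1857.

June 5, 1857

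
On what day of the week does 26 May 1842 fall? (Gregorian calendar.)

Thursday

Doomsday rule: the anchor day for the 1800s is Friday. For year 42: 42÷12 = 3 r 6, and 6÷4 = 1, so 3+6+1 = 10.
Friday + 10 ≡ Monday — that's 1842's doomsday.
In May the doomsday date is May 9.
May 26 is 17 days after May 9; 17 mod 7 = 3, so Monday + 3 = Thursday.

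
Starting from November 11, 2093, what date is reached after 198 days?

Nov has 30 days: +20 → Dec 1, 2093 (178 left).
Dec has 31 days: +31 → Jan 1, 2094 (147 left).
Jan has 31 days: +31 → Feb 1, 2094 (116 left).
Feb has 28 days: +28 → Mar 1, 2094 (88 left).
Mar has 31 days: +31 → Apr 1, 2094 (57 left).
Apr has 30 days: +30 → May 1, 2094 (27 left).
+27 → May 28, 2094.

May 28, 2094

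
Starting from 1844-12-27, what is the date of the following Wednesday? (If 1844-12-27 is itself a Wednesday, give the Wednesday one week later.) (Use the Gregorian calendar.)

January 1, 1845

Dec 27, 1844 is a Friday.
From Friday to the next Wednesday is 5 days.
Dec 27, 1844 + 5 = Jan 1, 1845.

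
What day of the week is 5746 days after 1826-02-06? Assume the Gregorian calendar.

Feb 6, 1826 is a Monday.
5746 mod 7 = 6, so 5746 days after a Monday is Monday + 6 = Sunday.

Sunday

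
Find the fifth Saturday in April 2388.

April 30, 2388

April 1, 2388 is a Friday.
The first Saturday is therefore April 2 (1 days later).
The fifth Saturday is 2 + 4×7 = April 30.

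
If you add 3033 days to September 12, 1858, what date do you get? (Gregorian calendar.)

January 1, 1867

+365 (one year) → Sep 12, 1859 (2668 left).
+366 (one year; includes Feb 29, 1860) → Sep 12, 1860 (2302 left).
+365 (one year) → Sep 12, 1861 (1937 left).
+365 (one year) → Sep 12, 1862 (1572 left).
+365 (one year) → Sep 12, 1863 (1207 left).
+366 (one year; includes Feb 29, 1864) → Sep 12, 1864 (841 left).
+365 (one year) → Sep 12, 1865 (476 left).
+365 (one year) → Sep 12, 1866 (111 left).
Sep has 30 days: +19 → Oct 1, 1866 (92 left).
Oct has 31 days: +31 → Nov 1, 1866 (61 left).
Nov has 30 days: +30 → Dec 1, 1866 (31 left).
Dec has 31 days: +31 → Jan 1, 1867 (0 left).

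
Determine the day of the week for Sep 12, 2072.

Doomsday rule: the anchor day for the 2000s is Tuesday. For year 72: 72÷12 = 6 r 0, and 0÷4 = 0, so 6+0+0 = 6.
Tuesday + 6 ≡ Monday — that's 2072's doomsday.
In September the doomsday date is Sep 5.
Sep 12 is 7 days after Sep 5; 7 mod 7 = 0, so Monday + 0 = Monday.

Monday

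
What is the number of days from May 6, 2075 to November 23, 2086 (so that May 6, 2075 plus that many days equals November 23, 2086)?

4219

May 6, 2075 → May 6, 2076: 366 days (Feb 29, 2076 is in that span).
May 6, 2076 → May 6, 2077: 365 days.
May 6, 2077 → May 6, 2078: 365 days.
May 6, 2078 → May 6, 2079: 365 days.
May 6, 2079 → May 6, 2080: 366 days (Feb 29, 2080 is in that span).
May 6, 2080 → May 6, 2081: 365 days.
May 6, 2081 → May 6, 2082: 365 days.
May 6, 2082 → May 6, 2083: 365 days.
May 6, 2083 → May 6, 2084: 366 days (Feb 29, 2084 is in that span).
May 6, 2084 → May 6, 2085: 365 days.
May 6, 2085 → May 6, 2086: 365 days.
May 6, 2086 → Jun 6, 2086: 31 days (May has 31).
Jun 6, 2086 → Jul 6, 2086: 30 days (June has 30).
Jul 6, 2086 → Aug 6, 2086: 31 days (July has 31).
Aug 6, 2086 → Sep 6, 2086: 31 days (August has 31).
Sep 6, 2086 → Oct 6, 2086: 30 days (September has 30).
Oct 6, 2086 → Nov 6, 2086: 31 days (October has 31).
Nov 6, 2086 → Nov 23, 2086: 17 days.
Total: 4219 days.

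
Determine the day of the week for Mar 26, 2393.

Friday

Doomsday rule: the anchor day for the 2300s is Wednesday. For year 93: 93÷12 = 7 r 9, and 9÷4 = 2, so 7+9+2 = 18.
Wednesday + 18 ≡ Sunday — that's 2393's doomsday.
In March the doomsday date is Mar 14.
Mar 26 is 12 days after Mar 14; 12 mod 7 = 5, so Sunday + 5 = Friday.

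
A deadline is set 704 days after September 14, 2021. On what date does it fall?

August 19, 2023

+365 (one year) → Sep 14, 2022 (339 left).
Sep has 30 days: +17 → Oct 1, 2022 (322 left).
Oct has 31 days: +31 → Nov 1, 2022 (291 left).
Nov has 30 days: +30 → Dec 1, 2022 (261 left).
Dec has 31 days: +31 → Jan 1, 2023 (230 left).
Jan has 31 days: +31 → Feb 1, 2023 (199 left).
Feb has 28 days: +28 → Mar 1, 2023 (171 left).
Mar has 31 days: +31 → Apr 1, 2023 (140 left).
Apr has 30 days: +30 → May 1, 2023 (110 left).
May has 31 days: +31 → Jun 1, 2023 (79 left).
Jun has 30 days: +30 → Jul 1, 2023 (49 left).
Jul has 31 days: +31 → Aug 1, 2023 (18 left).
+18 → Aug 19, 2023.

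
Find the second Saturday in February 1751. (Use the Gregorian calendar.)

February 13, 1751

February 1, 1751 is a Monday.
The first Saturday is therefore February 6 (5 days later).
The second Saturday is 6 + 1×7 = February 13.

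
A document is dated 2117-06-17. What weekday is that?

Thursday

Doomsday rule: the anchor day for the 2100s is Sunday. For year 17: 17÷12 = 1 r 5, and 5÷4 = 1, so 1+5+1 = 7.
Sunday + 7 ≡ Sunday — that's 2117's doomsday.
In June the doomsday date is Jun 6.
Jun 17 is 11 days after Jun 6; 11 mod 7 = 4, so Sunday + 4 = Thursday.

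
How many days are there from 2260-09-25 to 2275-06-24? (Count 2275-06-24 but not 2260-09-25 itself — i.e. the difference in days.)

Sep 25, 2260 → Sep 25, 2261: 365 days.
Sep 25, 2261 → Sep 25, 2262: 365 days.
Sep 25, 2262 → Sep 25, 2263: 365 days.
Sep 25, 2263 → Sep 25, 2264: 366 days (Feb 29, 2264 is in that span).
Sep 25, 2264 → Sep 25, 2265: 365 days.
Sep 25, 2265 → Sep 25, 2266: 365 days.
Sep 25, 2266 → Sep 25, 2267: 365 days.
Sep 25, 2267 → Sep 25, 2268: 366 days (Feb 29, 2268 is in that span).
Sep 25, 2268 → Sep 25, 2269: 365 days.
Sep 25, 2269 → Sep 25, 2270: 365 days.
Sep 25, 2270 → Sep 25, 2271: 365 days.
Sep 25, 2271 → Sep 25, 2272: 366 days (Feb 29, 2272 is in that span).
Sep 25, 2272 → Sep 25, 2273: 365 days.
Sep 25, 2273 → Sep 25, 2274: 365 days.
Sep 25, 2274 → Oct 25, 2274: 30 days (September has 30).
Oct 25, 2274 → Nov 25, 2274: 31 days (October has 31).
Nov 25, 2274 → Dec 25, 2274: 30 days (November has 30).
Dec 25, 2274 → Jan 25, 2275: 31 days (December has 31).
Jan 25, 2275 → Feb 25, 2275: 31 days (January has 31).
Feb 25, 2275 → Mar 25, 2275: 28 days (February has 28).
Mar 25, 2275 → Apr 25, 2275: 31 days (March has 31).
Apr 25, 2275 → May 25, 2275: 30 days (April has 30).
May 25, 2275 → Jun 24, 2275: 30 days.
Total: 5385 days.

5385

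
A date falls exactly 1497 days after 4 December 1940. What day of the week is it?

First find the weekday of Dec 4, 1940. Doomsday rule: the anchor day for the 1900s is Wednesday. For year 40: 40÷12 = 3 r 4, and 4÷4 = 1, so 3+4+1 = 8.
Wednesday + 8 ≡ Thursday — that's 1940's doomsday.
In December the doomsday date is Dec 12.
Dec 4 is 8 days before Dec 12; 8 mod 7 = 1, so Thursday − 1 = Wednesday.
1497 mod 7 = 6, so 1497 days after a Wednesday is Wednesday + 6 = Tuesday.

Tuesday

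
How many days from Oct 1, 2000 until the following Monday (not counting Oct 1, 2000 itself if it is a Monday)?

Oct 1, 2000 is a Sunday.
From Sunday to the next Monday is 1 day.

1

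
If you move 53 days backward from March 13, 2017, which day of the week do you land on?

Mar 13, 2017 is a Monday.
53 mod 7 = 4, so 53 days before a Monday is Monday − 4 = Thursday.

Thursday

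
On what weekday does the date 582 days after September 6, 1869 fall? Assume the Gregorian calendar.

Sep 6, 1869 is a Monday.
582 mod 7 = 1, so 582 days after a Monday is Monday + 1 = Tuesday.

Tuesday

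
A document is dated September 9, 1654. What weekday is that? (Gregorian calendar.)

Doomsday rule: the anchor day for the 1600s is Tuesday. For year 54: 54÷12 = 4 r 6, and 6÷4 = 1, so 4+6+1 = 11.
Tuesday + 11 ≡ Saturday — that's 1654's doomsday.
In September the doomsday date is Sep 5.
Sep 9 is 4 days after Sep 5; 4 mod 7 = 4, so Saturday + 4 = Wednesday.

Wednesday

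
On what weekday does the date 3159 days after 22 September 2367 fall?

First find the weekday of Sep 22, 2367. Doomsday rule: the anchor day for the 2300s is Wednesday. For year 67: 67÷12 = 5 r 7, and 7÷4 = 1, so 5+7+1 = 13.
Wednesday + 13 ≡ Tuesday — that's 2367's doomsday.
In September the doomsday date is Sep 5.
Sep 22 is 17 days after Sep 5; 17 mod 7 = 3, so Tuesday + 3 = Friday.
3159 mod 7 = 2, so 3159 days after a Friday is Friday + 2 = Sunday.

Sunday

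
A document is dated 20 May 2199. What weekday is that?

Monday

Doomsday rule: the anchor day for the 2100s is Sunday. For year 99: 99÷12 = 8 r 3, and 3÷4 = 0, so 8+3+0 = 11.
Sunday + 11 ≡ Thursday — that's 2199's doomsday.
In May the doomsday date is May 9.
May 20 is 11 days after May 9; 11 mod 7 = 4, so Thursday + 4 = Monday.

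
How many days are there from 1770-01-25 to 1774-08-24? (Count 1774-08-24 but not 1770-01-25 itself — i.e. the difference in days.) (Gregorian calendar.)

Jan 25, 1770 → Jan 25, 1771: 365 days.
Jan 25, 1771 → Jan 25, 1772: 365 days.
Jan 25, 1772 → Jan 25, 1773: 366 days (Feb 29, 1772 is in that span).
Jan 25, 1773 → Jan 25, 1774: 365 days.
Jan 25, 1774 → Feb 25, 1774: 31 days (January has 31).
Feb 25, 1774 → Mar 25, 1774: 28 days (February has 28).
Mar 25, 1774 → Apr 25, 1774: 31 days (March has 31).
Apr 25, 1774 → May 25, 1774: 30 days (April has 30).
May 25, 1774 → Jun 25, 1774: 31 days (May has 31).
Jun 25, 1774 → Jul 25, 1774: 30 days (June has 30).
Jul 25, 1774 → Aug 24, 1774: 30 days.
Total: 1672 days.

1672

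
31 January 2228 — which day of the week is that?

Thursday

Doomsday rule: the anchor day for the 2200s is Friday. For year 28: 28÷12 = 2 r 4, and 4÷4 = 1, so 2+4+1 = 7.
Friday + 7 ≡ Friday — that's 2228's doomsday.
In January the doomsday date is Jan 4 (2228 is a leap year (divisible by 4)).
Jan 31 is 27 days after Jan 4; 27 mod 7 = 6, so Friday + 6 = Thursday.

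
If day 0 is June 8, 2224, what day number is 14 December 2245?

7859

Jun 8, 2224 → Jun 8, 2225: 365 days.
Jun 8, 2225 → Jun 8, 2226: 365 days.
Jun 8, 2226 → Jun 8, 2227: 365 days.
Jun 8, 2227 → Jun 8, 2228: 366 days (Feb 29, 2228 is in that span).
Jun 8, 2228 → Jun 8, 2229: 365 days.
Jun 8, 2229 → Jun 8, 2230: 365 days.
Jun 8, 2230 → Jun 8, 2231: 365 days.
Jun 8, 2231 → Jun 8, 2232: 366 days (Feb 29, 2232 is in that span).
Jun 8, 2232 → Jun 8, 2233: 365 days.
Jun 8, 2233 → Jun 8, 2234: 365 days.
Jun 8, 2234 → Jun 8, 2235: 365 days.
Jun 8, 2235 → Jun 8, 2236: 366 days (Feb 29, 2236 is in that span).
Jun 8, 2236 → Jun 8, 2237: 365 days.
Jun 8, 2237 → Jun 8, 2238: 365 days.
Jun 8, 2238 → Jun 8, 2239: 365 days.
Jun 8, 2239 → Jun 8, 2240: 366 days (Feb 29, 2240 is in that span).
Jun 8, 2240 → Jun 8, 2241: 365 days.
Jun 8, 2241 → Jun 8, 2242: 365 days.
Jun 8, 2242 → Jun 8, 2243: 365 days.
Jun 8, 2243 → Jun 8, 2244: 366 days (Feb 29, 2244 is in that span).
Jun 8, 2244 → Jun 8, 2245: 365 days.
Jun 8, 2245 → Jul 8, 2245: 30 days (June has 30).
Jul 8, 2245 → Aug 8, 2245: 31 days (July has 31).
Aug 8, 2245 → Sep 8, 2245: 31 days (August has 31).
Sep 8, 2245 → Oct 8, 2245: 30 days (September has 30).
Oct 8, 2245 → Nov 8, 2245: 31 days (October has 31).
Nov 8, 2245 → Dec 8, 2245: 30 days (November has 30).
Dec 8, 2245 → Dec 14, 2245: 6 days.
Total: 7859 days.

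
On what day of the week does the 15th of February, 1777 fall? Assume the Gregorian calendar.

Doomsday rule: the anchor day for the 1700s is Sunday. For year 77: 77÷12 = 6 r 5, and 5÷4 = 1, so 6+5+1 = 12.
Sunday + 12 ≡ Friday — that's 1777's doomsday.
In February the doomsday date is Feb 28 (1777 is not a leap year).
Feb 15 is 13 days before Feb 28; 13 mod 7 = 6, so Friday − 6 = Saturday.

Saturday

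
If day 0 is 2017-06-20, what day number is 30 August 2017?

71

Jun 20, 2017 → Jul 20, 2017: 30 days (June has 30).
Jul 20, 2017 → Aug 20, 2017: 31 days (July has 31).
Aug 20, 2017 → Aug 30, 2017: 10 days.
Total: 71 days.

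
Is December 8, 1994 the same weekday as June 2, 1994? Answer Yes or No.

Yes

From Jun 2, 1994 to Dec 8, 1994 is 189 days.
189 mod 7 = 0, so they are the same weekday.
(Jun 2, 1994 is a Thursday; Dec 8, 1994 is a Thursday.)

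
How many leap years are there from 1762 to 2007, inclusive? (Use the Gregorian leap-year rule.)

59

Multiples of 4 in [1762,2007]: 61.
Of those, multiples of 100: 3 (not leap unless ÷400).
Multiples of 400: 1.
Leap years = 61 − 3 + 1 = 59.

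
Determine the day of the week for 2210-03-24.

Saturday

January 1, 2210 is a Monday.
Jan 1, 2210 → Feb 1, 2210: 31 days (January has 31).
Feb 1, 2210 → Mar 1, 2210: 28 days (February has 28).
Mar 1, 2210 → Mar 24, 2210: 23 days.
Total: 82 days.
82 mod 7 = 5, so Monday + 5 = Saturday.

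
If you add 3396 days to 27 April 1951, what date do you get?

+366 (one year; includes Feb 29, 1952) → Apr 27, 1952 (3030 left).
+365 (one year) → Apr 27, 1953 (2665 left).
+365 (one year) → Apr 27, 1954 (2300 left).
+365 (one year) → Apr 27, 1955 (1935 left).
+366 (one year; includes Feb 29, 1956) → Apr 27, 1956 (1569 left).
+365 (one year) → Apr 27, 1957 (1204 left).
+365 (one year) → Apr 27, 1958 (839 left).
+365 (one year) → Apr 27, 1959 (474 left).
+366 (one year; includes Feb 29, 1960) → Apr 27, 1960 (108 left).
Apr has 30 days: +4 → May 1, 1960 (104 left).
May has 31 days: +31 → Jun 1, 1960 (73 left).
Jun has 30 days: +30 → Jul 1, 1960 (43 left).
Jul has 31 days: +31 → Aug 1, 1960 (12 left).
+12 → Aug 13, 1960.

August 13, 1960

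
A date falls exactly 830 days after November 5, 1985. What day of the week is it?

Saturday

First find the weekday of Nov 5, 1985. Doomsday rule: the anchor day for the 1900s is Wednesday. For year 85: 85÷12 = 7 r 1, and 1÷4 = 0, so 7+1+0 = 8.
Wednesday + 8 ≡ Thursday — that's 1985's doomsday.
In November the doomsday date is Nov 7.
Nov 5 is 2 days before Nov 7; 2 mod 7 = 2, so Thursday − 2 = Tuesday.
830 mod 7 = 4, so 830 days after a Tuesday is Tuesday + 4 = Saturday.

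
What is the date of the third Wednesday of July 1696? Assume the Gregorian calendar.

July 1, 1696 is a Sunday.
The first Wednesday is therefore July 4 (3 days later).
The third Wednesday is 4 + 2×7 = July 18.

July 18, 1696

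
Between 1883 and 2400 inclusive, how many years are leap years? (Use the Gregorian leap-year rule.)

126

Multiples of 4 in [1883,2400]: 130.
Of those, multiples of 100: 6 (not leap unless ÷400).
Multiples of 400: 2.
Leap years = 130 − 6 + 2 = 126.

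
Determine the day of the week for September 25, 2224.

Saturday

Doomsday rule: the anchor day for the 2200s is Friday. For year 24: 24÷12 = 2 r 0, and 0÷4 = 0, so 2+0+0 = 2.
Friday + 2 ≡ Sunday — that's 2224's doomsday.
In September the doomsday date is Sep 5.
Sep 25 is 20 days after Sep 5; 20 mod 7 = 6, so Sunday + 6 = Saturday.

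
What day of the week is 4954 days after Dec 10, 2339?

Dec 10, 2339 is a Sunday.
4954 mod 7 = 5, so 4954 days after a Sunday is Sunday + 5 = Friday.

Friday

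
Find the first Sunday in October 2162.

October 3, 2162

October 1, 2162 is a Friday.
The first Sunday is therefore October 3 (2 days later).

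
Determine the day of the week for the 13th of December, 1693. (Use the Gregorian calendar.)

Doomsday rule: the anchor day for the 1600s is Tuesday. For year 93: 93÷12 = 7 r 9, and 9÷4 = 2, so 7+9+2 = 18.
Tuesday + 18 ≡ Saturday — that's 1693's doomsday.
In December the doomsday date is Dec 12.
Dec 13 is 1 day after Dec 12; 1 mod 7 = 1, so Saturday + 1 = Sunday.

Sunday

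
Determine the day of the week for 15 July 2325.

Doomsday rule: the anchor day for the 2300s is Wednesday. For year 25: 25÷12 = 2 r 1, and 1÷4 = 0, so 2+1+0 = 3.
Wednesday + 3 ≡ Saturday — that's 2325's doomsday.
In July the doomsday date is Jul 11.
Jul 15 is 4 days after Jul 11; 4 mod 7 = 4, so Saturday + 4 = Wednesday.

Wednesday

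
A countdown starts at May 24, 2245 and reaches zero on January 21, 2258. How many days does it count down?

4625

May 24, 2245 → May 24, 2246: 365 days.
May 24, 2246 → May 24, 2247: 365 days.
May 24, 2247 → May 24, 2248: 366 days (Feb 29, 2248 is in that span).
May 24, 2248 → May 24, 2249: 365 days.
May 24, 2249 → May 24, 2250: 365 days.
May 24, 2250 → May 24, 2251: 365 days.
May 24, 2251 → May 24, 2252: 366 days (Feb 29, 2252 is in that span).
May 24, 2252 → May 24, 2253: 365 days.
May 24, 2253 → May 24, 2254: 365 days.
May 24, 2254 → May 24, 2255: 365 days.
May 24, 2255 → May 24, 2256: 366 days (Feb 29, 2256 is in that span).
May 24, 2256 → May 24, 2257: 365 days.
May 24, 2257 → Jun 24, 2257: 31 days (May has 31).
Jun 24, 2257 → Jul 24, 2257: 30 days (June has 30).
Jul 24, 2257 → Aug 24, 2257: 31 days (July has 31).
Aug 24, 2257 → Sep 24, 2257: 31 days (August has 31).
Sep 24, 2257 → Oct 24, 2257: 30 days (September has 30).
Oct 24, 2257 → Nov 24, 2257: 31 days (October has 31).
Nov 24, 2257 → Dec 24, 2257: 30 days (November has 30).
Dec 24, 2257 → Jan 21, 2258: 28 days.
Total: 4625 days.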